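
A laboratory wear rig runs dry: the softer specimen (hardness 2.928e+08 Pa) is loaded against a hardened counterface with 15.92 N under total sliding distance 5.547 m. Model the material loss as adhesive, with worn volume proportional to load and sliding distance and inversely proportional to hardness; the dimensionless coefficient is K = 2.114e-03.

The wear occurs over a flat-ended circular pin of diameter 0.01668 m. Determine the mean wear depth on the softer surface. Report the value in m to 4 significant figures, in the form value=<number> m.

Intermediate values appear rounded, and every step keeps exact precision, and rounded just once, at four significant digits.
Contact area A = π·d²/4 = π·(0.01668 m)²/4 = 2.185e-04 m².
Restated in SI base units: W = 15.92 N, H = 2.928e+08 Pa, K = 2.114e-03.
Apply Archard: V = K·W·L/H = 2.114e-03 · 15.92 · 5.547 / 2.928e+08 = 6.376e-10 m³.
Average depth h = V/A = 6.376e-10 / 2.185e-04 = 2.918e-06 m.

value=2.918e-06 m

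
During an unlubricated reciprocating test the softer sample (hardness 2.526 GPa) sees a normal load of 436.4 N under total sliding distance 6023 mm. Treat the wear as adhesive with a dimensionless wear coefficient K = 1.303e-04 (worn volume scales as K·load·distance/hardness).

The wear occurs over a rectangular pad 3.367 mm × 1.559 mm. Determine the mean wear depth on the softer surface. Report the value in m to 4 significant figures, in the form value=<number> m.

Every step keeps full precision — shown intermediates are rounded, and a single final rounding to four significant digits.
Distance L = 6023 mm = 6.023 m.
Hardness H = 2.526 GPa = 2.526e+09 Pa.
Pad sides 3.367 mm × 1.559 mm = 0.003367 m × 0.001559 m. Contact area A = 0.003367 m × 0.001559 m = 5.249e-06 m².
Expressed in SI base units: W = 436.4 N, H = 2.526e+09 Pa, K = 1.303e-04.
Archard volume V = K·W·L/H = 1.303e-04 · 436.4 · 6.023 / 2.526e+09 = 1.356e-10 m³.
Wear depth h = V/A = 1.356e-10 / 5.249e-06 = 2.583e-05 m.

value=2.583e-05 m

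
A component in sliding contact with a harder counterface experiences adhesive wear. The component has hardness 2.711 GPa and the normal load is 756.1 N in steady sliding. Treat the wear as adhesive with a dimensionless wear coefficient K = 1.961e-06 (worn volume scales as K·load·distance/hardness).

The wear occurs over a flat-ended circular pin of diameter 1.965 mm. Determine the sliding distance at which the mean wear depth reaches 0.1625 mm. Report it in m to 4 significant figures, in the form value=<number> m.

All arithmetic holds full precision. Shown intermediates are rounded. Rounded just once: 4 significant digits.
Hardness H = 2.711 GPa = 2.711e+09 Pa.
Pin diameter d = 1.965 mm = 0.001965 m. Contact area A = π·d²/4 = π·(0.001965 m)²/4 = 3.033e-06 m².
Depth limit h_lim = 0.1625 mm = 1.625e-04 m.
SI base units throughout: W = 756.1 N, H = 2.711e+09 Pa, K = 1.961e-06.
Allowed volume V_lim = h_lim·A = 1.625e-04 · 3.033e-06 = 4.928e-10 m³.
Life L = V_lim·H/(K·W) = 4.928e-10 · 2.711e+09 / (1.961e-06 · 756.1) = 901.0 m.

value=901.0 m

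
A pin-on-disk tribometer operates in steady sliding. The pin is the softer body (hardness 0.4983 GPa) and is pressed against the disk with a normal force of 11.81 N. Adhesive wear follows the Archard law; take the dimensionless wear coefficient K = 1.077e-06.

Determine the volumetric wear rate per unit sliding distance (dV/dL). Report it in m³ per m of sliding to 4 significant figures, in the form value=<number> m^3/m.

The intermediates are displayed rounded. All arithmetic carries full precision — one last rounding to four significant digits.
Hardness H = 0.4983 GPa = 4.983e+08 Pa.
Expressed in SI base units: W = 11.81 N, H = 4.983e+08 Pa, K = 1.077e-06.
Volumetric rate dV/dL = K·W/H, so: 1.077e-06 · 11.81 / 4.983e+08 = 2.553e-14 m³/m.

value=2.553e-14 m^3/m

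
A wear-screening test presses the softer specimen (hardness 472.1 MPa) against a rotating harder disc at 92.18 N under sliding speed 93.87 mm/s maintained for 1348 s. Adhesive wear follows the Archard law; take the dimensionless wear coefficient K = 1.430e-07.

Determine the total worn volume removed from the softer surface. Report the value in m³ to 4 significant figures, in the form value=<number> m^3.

value=3.533e-12 m^3

Every step runs at full float precision — the intermediates are printed rounded, and a lone final rounding, at 4 significant figures.
Convert: Sliding speed v = 93.87 mm/s = 0.09387 m/s. Path length L = v·t = 0.09387 m/s × 1348 s = 126.5 m.
Convert: Hardness H = 472.1 MPa = 4.721e+08 Pa.
Working in SI base units: W = 92.18 N, H = 4.721e+08 Pa, K = 1.430e-07.
Wear volume V = K·W·L/H = 1.430e-07 · 92.18 · 126.5 / 4.721e+08 = 3.533e-12 m³.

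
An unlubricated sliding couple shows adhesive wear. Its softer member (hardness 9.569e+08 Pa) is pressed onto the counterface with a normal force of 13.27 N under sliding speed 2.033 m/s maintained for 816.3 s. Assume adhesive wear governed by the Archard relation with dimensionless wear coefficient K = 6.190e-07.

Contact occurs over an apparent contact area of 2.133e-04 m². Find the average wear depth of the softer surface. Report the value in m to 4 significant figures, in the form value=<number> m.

value=6.679e-08 m

Every step holds full precision. The intermediates are displayed rounded, and one last rounding, at four significant digits.
Convert: The distance L = v·t = 2.033 m/s × 816.3 s = 1660 m.
Expressed in SI base units: W = 13.27 N, H = 9.569e+08 Pa, K = 6.190e-07.
Apply Archard: V = K·W·L/H = 6.190e-07 · 13.27 · 1660 / 9.569e+08 = 1.425e-11 m³.
Depth h = V/A = 1.425e-11 / 2.133e-04 = 6.679e-08 m.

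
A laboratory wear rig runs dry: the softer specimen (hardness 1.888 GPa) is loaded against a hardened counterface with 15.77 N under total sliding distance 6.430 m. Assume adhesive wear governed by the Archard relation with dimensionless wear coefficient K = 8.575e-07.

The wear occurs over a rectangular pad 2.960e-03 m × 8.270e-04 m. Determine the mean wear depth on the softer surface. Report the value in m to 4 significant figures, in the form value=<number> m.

value=1.881e-08 m

Every step keeps full precision, and intermediate values appear rounded — rounded just once to four significant digits.
Hardness H = 1.888 GPa = 1.888e+09 Pa.
Contact area A = 2.960e-03 m × 8.270e-04 m = 2.448e-06 m².
In SI base units: W = 15.77 N, H = 1.888e+09 Pa, K = 8.575e-07.
Apply Archard: V = K·W·L/H = 8.575e-07 · 15.77 · 6.430 / 1.888e+09 = 4.605e-14 m³.
Depth of wear h = V/A = 4.605e-14 / 2.448e-06 = 1.881e-08 m.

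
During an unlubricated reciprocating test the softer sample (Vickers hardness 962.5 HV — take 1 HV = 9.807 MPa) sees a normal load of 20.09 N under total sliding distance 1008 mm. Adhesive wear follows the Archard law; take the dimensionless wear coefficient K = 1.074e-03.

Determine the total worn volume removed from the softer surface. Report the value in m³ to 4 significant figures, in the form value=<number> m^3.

Intermediate values appear rounded. Each operation maintains full float precision — rounded just once to four significant digits.
Convert: The distance L = 1008 mm = 1.008 m.
Convert: Hardness H = 962.5 HV × 9.807 MPa/HV = 9439 MPa = 9.439e+09 Pa.
Working in SI base units: W = 20.09 N, H = 9.439e+09 Pa, K = 1.074e-03.
Wear volume V = K·W·L/H = 1.074e-03 · 20.09 · 1.008 / 9.439e+09 = 2.304e-12 m³.

value=2.304e-12 m^3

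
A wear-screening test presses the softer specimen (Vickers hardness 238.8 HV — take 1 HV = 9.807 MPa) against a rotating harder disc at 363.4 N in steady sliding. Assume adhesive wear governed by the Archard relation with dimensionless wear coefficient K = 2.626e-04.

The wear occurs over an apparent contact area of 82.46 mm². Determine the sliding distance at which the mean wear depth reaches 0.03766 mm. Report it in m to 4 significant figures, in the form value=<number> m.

value=76.21 m

Intermediates appear rounded, and every step holds exact precision — one last rounding, at four significant figures.
Hardness H = 238.8 HV × 9.807 MPa/HV = 2342 MPa = 2.342e+09 Pa.
Contact area A = 82.46 mm² = 8.246e-05 m².
Depth limit h_lim = 0.03766 mm = 3.766e-05 m.
In SI base units: W = 363.4 N, H = 2.342e+09 Pa, K = 2.626e-04.
Wearable volume V_lim = h_lim·A = 3.766e-05 · 8.246e-05 = 3.105e-09 m³.
So the life L = V_lim·H/(K·W) = 3.105e-09 · 2.342e+09 / (2.626e-04 · 363.4) = 76.21 m.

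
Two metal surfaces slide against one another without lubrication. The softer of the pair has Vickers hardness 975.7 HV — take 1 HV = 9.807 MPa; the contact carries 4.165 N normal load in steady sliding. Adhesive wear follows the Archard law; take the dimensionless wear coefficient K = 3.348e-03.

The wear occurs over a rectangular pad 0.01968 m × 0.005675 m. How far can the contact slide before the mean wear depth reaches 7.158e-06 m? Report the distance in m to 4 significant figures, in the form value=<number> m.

The computation maintains exact precision, and the intermediates are printed rounded. Rounded just once, at four significant figures.
Hardness H = 975.7 HV × 9.807 MPa/HV = 9569 MPa = 9.569e+09 Pa.
Contact area A = 0.01968 m × 0.005675 m = 1.117e-04 m².
Working in SI base units: W = 4.165 N, H = 9.569e+09 Pa, K = 3.348e-03.
At the depth limit, V_lim = h_lim·A = 7.158e-06 · 1.117e-04 = 7.994e-10 m³.
Sliding life L = V_lim·H/(K·W) = 7.994e-10 · 9.569e+09 / (3.348e-03 · 4.165) = 548.6 m.

value=548.6 m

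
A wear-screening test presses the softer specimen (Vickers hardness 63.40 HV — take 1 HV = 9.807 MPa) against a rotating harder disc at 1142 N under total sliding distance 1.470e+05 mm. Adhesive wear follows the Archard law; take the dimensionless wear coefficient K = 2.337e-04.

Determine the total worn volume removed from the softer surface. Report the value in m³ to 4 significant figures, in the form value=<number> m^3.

value=6.310e-08 m^3

The computation holds full float precision, and intermediates are printed rounded — rounded just once, at four significant figures.
Distance L = 1.470e+05 mm = 147.0 m.
Hardness H = 63.40 HV × 9.807 MPa/HV = 621.8 MPa = 6.218e+08 Pa.
In SI base units: W = 1142 N, H = 6.218e+08 Pa, K = 2.337e-04.
Archard relation: V = K·W·L/H = 2.337e-04 · 1142 · 147.0 / 6.218e+08 = 6.310e-08 m³.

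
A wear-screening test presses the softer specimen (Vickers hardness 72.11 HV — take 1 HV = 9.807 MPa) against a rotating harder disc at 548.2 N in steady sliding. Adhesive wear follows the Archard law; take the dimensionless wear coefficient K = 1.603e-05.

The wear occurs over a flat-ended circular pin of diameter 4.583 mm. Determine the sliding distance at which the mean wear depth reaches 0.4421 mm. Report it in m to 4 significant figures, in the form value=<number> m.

value=586.9 m

Each operation carries exact precision. The intermediates appear rounded. Rounded just once: 4 significant figures.
Hardness H = 72.11 HV × 9.807 MPa/HV = 707.2 MPa = 7.072e+08 Pa.
Pin diameter d = 4.583 mm = 0.004583 m. Contact area A = π·d²/4 = π·(0.004583 m)²/4 = 1.650e-05 m².
Depth limit h_lim = 0.4421 mm = 4.421e-04 m.
Restated in SI base units: W = 548.2 N, H = 7.072e+08 Pa, K = 1.603e-05.
Wearable volume V_lim = h_lim·A = 4.421e-04 · 1.650e-05 = 7.293e-09 m³.
Sliding life L = V_lim·H/(K·W) = 7.293e-09 · 7.072e+08 / (1.603e-05 · 548.2) = 586.9 m.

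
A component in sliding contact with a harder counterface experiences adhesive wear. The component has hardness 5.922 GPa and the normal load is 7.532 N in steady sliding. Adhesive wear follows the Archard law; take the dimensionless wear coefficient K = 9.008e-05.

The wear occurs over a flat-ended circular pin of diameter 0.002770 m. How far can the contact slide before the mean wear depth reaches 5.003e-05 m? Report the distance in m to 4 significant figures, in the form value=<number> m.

value=2632 m

Every step runs at full float precision — displayed values are rounded — a single final rounding: four significant figures.
Convert: Hardness H = 5.922 GPa = 5.922e+09 Pa.
Convert: Contact area A = π·d²/4 = π·(0.002770 m)²/4 = 6.026e-06 m².
In SI base units: W = 7.532 N, H = 5.922e+09 Pa, K = 9.008e-05.
Volume at the limit: V_lim = h_lim·A = 5.003e-05 · 6.026e-06 = 3.015e-10 m³.
Life L = V_lim·H/(K·W) = 3.015e-10 · 5.922e+09 / (9.008e-05 · 7.532) = 2632 m.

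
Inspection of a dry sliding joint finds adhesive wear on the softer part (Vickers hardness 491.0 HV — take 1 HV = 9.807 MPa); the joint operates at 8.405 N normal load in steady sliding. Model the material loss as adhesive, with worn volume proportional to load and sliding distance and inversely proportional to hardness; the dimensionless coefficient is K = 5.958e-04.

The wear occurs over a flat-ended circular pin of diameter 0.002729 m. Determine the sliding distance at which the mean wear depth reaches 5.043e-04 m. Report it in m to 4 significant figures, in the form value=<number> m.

Every step carries full precision. Intermediates appear rounded — a single final rounding to four significant digits.
Convert: Hardness H = 491.0 HV × 9.807 MPa/HV = 4815 MPa = 4.815e+09 Pa.
Convert: Contact area A = π·d²/4 = π·(0.002729 m)²/4 = 5.849e-06 m².
SI base units throughout: W = 8.405 N, H = 4.815e+09 Pa, K = 5.958e-04.
At the depth limit, V_lim = h_lim·A = 5.043e-04 · 5.849e-06 = 2.950e-09 m³.
Sliding life L = V_lim·H/(K·W) = 2.950e-09 · 4.815e+09 / (5.958e-04 · 8.405) = 2836 m.

value=2836 m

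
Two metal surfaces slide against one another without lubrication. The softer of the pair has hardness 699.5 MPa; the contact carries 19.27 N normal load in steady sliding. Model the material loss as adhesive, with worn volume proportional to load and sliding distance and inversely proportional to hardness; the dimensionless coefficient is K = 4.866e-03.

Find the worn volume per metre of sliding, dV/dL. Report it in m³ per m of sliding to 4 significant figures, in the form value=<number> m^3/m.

value=1.340e-10 m^3/m

All arithmetic runs at full precision. Intermediate values are displayed rounded — a single final rounding, at 4 significant digits.
Convert: Hardness H = 699.5 MPa = 6.995e+08 Pa.
SI base units throughout: W = 19.27 N, H = 6.995e+08 Pa, K = 4.866e-03.
Wear rate dV/dL = K·W/H: 4.866e-03 · 19.27 / 6.995e+08 = 1.340e-10 m³/m.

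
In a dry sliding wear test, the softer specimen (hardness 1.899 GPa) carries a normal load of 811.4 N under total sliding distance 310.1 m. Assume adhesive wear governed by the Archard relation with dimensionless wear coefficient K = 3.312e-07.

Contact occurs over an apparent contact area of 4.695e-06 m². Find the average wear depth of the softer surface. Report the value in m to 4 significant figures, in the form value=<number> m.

Intermediates are printed rounded; all working math runs at full float precision; rounded once at the end: four significant digits.
Convert: Hardness H = 1.899 GPa = 1.899e+09 Pa.
Working in SI base units: W = 811.4 N, H = 1.899e+09 Pa, K = 3.312e-07.
Wear volume V = K·W·L/H = 3.312e-07 · 811.4 · 310.1 / 1.899e+09 = 4.388e-11 m³.
Average depth h = V/A = 4.388e-11 / 4.695e-06 = 9.347e-06 m.

value=9.347e-06 m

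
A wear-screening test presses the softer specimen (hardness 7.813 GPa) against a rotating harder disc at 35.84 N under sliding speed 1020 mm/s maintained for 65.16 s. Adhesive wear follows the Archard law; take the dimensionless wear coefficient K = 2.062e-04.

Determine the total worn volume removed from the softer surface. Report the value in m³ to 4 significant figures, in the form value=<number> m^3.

value=6.287e-11 m^3

Intermediate values are displayed rounded, and each operation keeps full float precision — one last rounding: 4 significant digits.
Sliding speed v = 1020 mm/s = 1.020 m/s. The distance L = v·t = 1.020 m/s × 65.16 s = 66.46 m.
Hardness H = 7.813 GPa = 7.813e+09 Pa.
In SI base units: W = 35.84 N, H = 7.813e+09 Pa, K = 2.062e-04.
Wear volume V = K·W·L/H = 2.062e-04 · 35.84 · 66.46 / 7.813e+09 = 6.287e-11 m³.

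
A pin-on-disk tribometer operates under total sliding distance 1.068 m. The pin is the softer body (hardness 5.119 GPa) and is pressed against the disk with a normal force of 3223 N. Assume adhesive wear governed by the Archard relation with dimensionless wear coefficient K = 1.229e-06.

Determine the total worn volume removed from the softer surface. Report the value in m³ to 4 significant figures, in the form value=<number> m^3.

The intermediates are printed rounded; all arithmetic runs at exact precision; a single final rounding, at four significant digits.
Convert: Hardness H = 5.119 GPa = 5.119e+09 Pa.
In SI base units: W = 3223 N, H = 5.119e+09 Pa, K = 1.229e-06.
Volume removed: V = K·W·L/H = 1.229e-06 · 3223 · 1.068 / 5.119e+09 = 8.264e-13 m³.

value=8.264e-13 m^3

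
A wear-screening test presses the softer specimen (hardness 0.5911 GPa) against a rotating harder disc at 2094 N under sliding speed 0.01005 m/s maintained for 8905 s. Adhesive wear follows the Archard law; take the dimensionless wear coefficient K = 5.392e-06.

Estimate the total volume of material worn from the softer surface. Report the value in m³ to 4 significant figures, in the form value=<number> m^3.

value=1.709e-09 m^3

Each operation runs at full precision, and displayed values are rounded, and one last rounding, at 4 significant figures.
Path length L = v·t = 0.01005 m/s × 8905 s = 89.50 m.
Hardness H = 0.5911 GPa = 5.911e+08 Pa.
In SI base units: W = 2094 N, H = 5.911e+08 Pa, K = 5.392e-06.
By Archard's law, V = K·W·L/H = 5.392e-06 · 2094 · 89.50 / 5.911e+08 = 1.709e-09 m³.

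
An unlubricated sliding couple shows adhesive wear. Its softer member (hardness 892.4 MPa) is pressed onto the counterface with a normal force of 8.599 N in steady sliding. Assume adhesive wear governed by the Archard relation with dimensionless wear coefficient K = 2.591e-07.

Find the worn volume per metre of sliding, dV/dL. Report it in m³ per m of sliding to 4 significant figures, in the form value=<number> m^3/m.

value=2.497e-15 m^3/m

Shown intermediates are rounded, and the algebra holds exact precision — one final rounding to 4 significant digits.
Hardness H = 892.4 MPa = 8.924e+08 Pa.
SI base units throughout: W = 8.599 N, H = 8.924e+08 Pa, K = 2.591e-07.
Wear rate dV/dL = K·W/H — distance-free: 2.591e-07 · 8.599 / 8.924e+08 = 2.497e-15 m³/m.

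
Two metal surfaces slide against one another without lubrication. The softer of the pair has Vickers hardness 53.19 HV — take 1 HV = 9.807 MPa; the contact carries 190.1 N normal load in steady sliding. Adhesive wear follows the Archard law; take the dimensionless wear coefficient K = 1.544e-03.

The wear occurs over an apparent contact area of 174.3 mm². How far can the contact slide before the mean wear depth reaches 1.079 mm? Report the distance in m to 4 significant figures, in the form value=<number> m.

value=334.2 m

Intermediates appear rounded. Each operation runs at exact precision — one last rounding: four significant figures.
Convert: Hardness H = 53.19 HV × 9.807 MPa/HV = 521.6 MPa = 5.216e+08 Pa.
Convert: Contact area A = 174.3 mm² = 1.743e-04 m².
Convert: Depth limit h_lim = 1.079 mm = 0.001079 m.
Restated in SI base units: W = 190.1 N, H = 5.216e+08 Pa, K = 1.544e-03.
Volume at the limit: V_lim = h_lim·A = 0.001079 · 1.743e-04 = 1.881e-07 m³.
Sliding life L = V_lim·H/(K·W) = 1.881e-07 · 5.216e+08 / (1.544e-03 · 190.1) = 334.2 m.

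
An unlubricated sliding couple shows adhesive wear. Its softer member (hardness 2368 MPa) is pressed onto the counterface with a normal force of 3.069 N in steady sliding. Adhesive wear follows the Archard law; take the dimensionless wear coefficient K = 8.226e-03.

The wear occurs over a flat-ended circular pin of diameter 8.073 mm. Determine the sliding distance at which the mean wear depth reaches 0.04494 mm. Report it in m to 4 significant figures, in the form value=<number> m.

value=215.8 m

Quoted intermediates are rounded, and all working math runs at exact precision — one final rounding to four significant figures.
Hardness H = 2368 MPa = 2.368e+09 Pa.
Pin diameter d = 8.073 mm = 0.008073 m. Contact area A = π·d²/4 = π·(0.008073 m)²/4 = 5.119e-05 m².
Depth limit h_lim = 0.04494 mm = 4.494e-05 m.
Working in SI base units: W = 3.069 N, H = 2.368e+09 Pa, K = 8.226e-03.
Allowed volume V_lim = h_lim·A = 4.494e-05 · 5.119e-05 = 2.300e-09 m³.
Life L = V_lim·H/(K·W) = 2.300e-09 · 2.368e+09 / (8.226e-03 · 3.069) = 215.8 m.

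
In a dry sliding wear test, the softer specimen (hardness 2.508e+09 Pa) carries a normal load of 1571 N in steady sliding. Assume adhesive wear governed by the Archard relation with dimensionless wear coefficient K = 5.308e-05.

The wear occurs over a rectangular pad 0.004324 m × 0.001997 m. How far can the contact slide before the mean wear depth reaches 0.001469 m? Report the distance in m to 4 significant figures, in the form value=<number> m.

Intermediates are printed rounded, and each operation carries full float precision, and rounded once at the end: four significant digits.
Contact area A = 0.004324 m × 0.001997 m = 8.635e-06 m².
In SI base units, W = 1571 N, H = 2.508e+09 Pa, K = 5.308e-05.
Limit volume V_lim = h_lim·A = 0.001469 · 8.635e-06 = 1.268e-08 m³.
Inverting, life L = V_lim·H/(K·W) = 1.268e-08 · 2.508e+09 / (5.308e-05 · 1571) = 381.5 m.

value=381.5 m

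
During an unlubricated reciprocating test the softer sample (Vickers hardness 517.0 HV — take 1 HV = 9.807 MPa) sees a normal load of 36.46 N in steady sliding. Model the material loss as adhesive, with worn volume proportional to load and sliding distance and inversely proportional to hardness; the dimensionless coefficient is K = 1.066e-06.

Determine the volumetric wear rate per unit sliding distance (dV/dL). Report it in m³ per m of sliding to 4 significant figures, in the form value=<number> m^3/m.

Shown intermediates are rounded; the algebra maintains full float precision; rounded just once to 4 significant digits.
Convert: Hardness H = 517.0 HV × 9.807 MPa/HV = 5070 MPa = 5.070e+09 Pa.
Working in SI base units: W = 36.46 N, H = 5.070e+09 Pa, K = 1.066e-06.
Volumetric rate dV/dL = K·W/H (independent of L): 1.066e-06 · 36.46 / 5.070e+09 = 7.666e-15 m³/m.

value=7.666e-15 m^3/m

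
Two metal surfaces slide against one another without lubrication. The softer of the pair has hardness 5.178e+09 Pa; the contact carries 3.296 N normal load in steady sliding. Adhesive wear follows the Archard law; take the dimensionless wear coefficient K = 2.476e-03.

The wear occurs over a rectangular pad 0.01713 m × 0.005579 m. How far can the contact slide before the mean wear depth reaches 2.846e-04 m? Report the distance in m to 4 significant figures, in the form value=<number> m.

value=1.726e+04 m

The computation runs at exact precision; printed values are rounded, and a single final rounding to four significant figures.
Contact area A = 0.01713 m × 0.005579 m = 9.557e-05 m².
In SI base units, W = 3.296 N, H = 5.178e+09 Pa, K = 2.476e-03.
Limit volume V_lim = h_lim·A = 2.846e-04 · 9.557e-05 = 2.720e-08 m³.
Thus life L = V_lim·H/(K·W) = 2.720e-08 · 5.178e+09 / (2.476e-03 · 3.296) = 1.726e+04 m.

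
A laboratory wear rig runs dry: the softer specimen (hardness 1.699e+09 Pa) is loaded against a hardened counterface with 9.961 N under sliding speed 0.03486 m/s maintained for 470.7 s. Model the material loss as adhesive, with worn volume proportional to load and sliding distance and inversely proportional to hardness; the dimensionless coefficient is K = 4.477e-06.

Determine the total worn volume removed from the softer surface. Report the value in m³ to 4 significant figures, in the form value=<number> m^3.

value=4.307e-13 m^3

Each operation keeps full float precision, and printed values are rounded. Rounded just once: four significant figures.
Convert: Total distance L = v·t = 0.03486 m/s × 470.7 s = 16.41 m.
In SI base units: W = 9.961 N, H = 1.699e+09 Pa, K = 4.477e-06.
Worn volume V = K·W·L/H = 4.477e-06 · 9.961 · 16.41 / 1.699e+09 = 4.307e-13 m³.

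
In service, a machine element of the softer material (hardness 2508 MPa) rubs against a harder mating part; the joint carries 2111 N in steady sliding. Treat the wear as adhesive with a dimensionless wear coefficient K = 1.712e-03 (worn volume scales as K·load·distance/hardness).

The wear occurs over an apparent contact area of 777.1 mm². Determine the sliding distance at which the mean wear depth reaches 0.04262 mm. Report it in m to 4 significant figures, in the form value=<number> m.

The computation carries full float precision — intermediate values are displayed rounded. Rounded once at the end, at four significant digits.
Hardness H = 2508 MPa = 2.508e+09 Pa.
Contact area A = 777.1 mm² = 7.771e-04 m².
Depth limit h_lim = 0.04262 mm = 4.262e-05 m.
As SI base values: W = 2111 N, H = 2.508e+09 Pa, K = 1.712e-03.
At the depth limit, V_lim = h_lim·A = 4.262e-05 · 7.771e-04 = 3.312e-08 m³.
Inverting, life L = V_lim·H/(K·W) = 3.312e-08 · 2.508e+09 / (1.712e-03 · 2111) = 22.98 m.

value=22.98 m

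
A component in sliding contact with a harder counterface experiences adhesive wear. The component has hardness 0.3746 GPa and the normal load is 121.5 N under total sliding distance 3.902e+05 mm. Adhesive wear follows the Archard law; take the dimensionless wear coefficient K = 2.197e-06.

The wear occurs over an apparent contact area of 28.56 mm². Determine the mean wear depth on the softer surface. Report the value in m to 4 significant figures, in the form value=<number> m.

value=9.736e-06 m

All working math carries full float precision. Quoted intermediates are rounded, and rounded just once: four significant figures.
Convert: Distance L = 3.902e+05 mm = 390.2 m.
Convert: Hardness H = 0.3746 GPa = 3.746e+08 Pa.
Convert: Contact area A = 28.56 mm² = 2.856e-05 m².
SI base units throughout: W = 121.5 N, H = 3.746e+08 Pa, K = 2.197e-06.
The Archard volume V = K·W·L/H = 2.197e-06 · 121.5 · 390.2 / 3.746e+08 = 2.781e-10 m³.
Depth of wear h = V/A = 2.781e-10 / 2.856e-05 = 9.736e-06 m.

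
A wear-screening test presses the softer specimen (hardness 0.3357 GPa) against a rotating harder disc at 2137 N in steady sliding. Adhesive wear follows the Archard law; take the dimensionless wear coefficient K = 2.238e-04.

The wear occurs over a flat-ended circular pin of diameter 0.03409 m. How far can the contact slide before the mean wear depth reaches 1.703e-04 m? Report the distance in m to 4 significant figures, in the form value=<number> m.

value=109.1 m

Intermediates are printed rounded. The computation runs at full float precision; one final rounding: 4 significant figures.
Convert: Hardness H = 0.3357 GPa = 3.357e+08 Pa.
Convert: Contact area A = π·d²/4 = π·(0.03409 m)²/4 = 9.127e-04 m².
As SI base values: W = 2137 N, H = 3.357e+08 Pa, K = 2.238e-04.
Limit volume V_lim = h_lim·A = 1.703e-04 · 9.127e-04 = 1.554e-07 m³.
Life L = V_lim·H/(K·W) = 1.554e-07 · 3.357e+08 / (2.238e-04 · 2137) = 109.1 m.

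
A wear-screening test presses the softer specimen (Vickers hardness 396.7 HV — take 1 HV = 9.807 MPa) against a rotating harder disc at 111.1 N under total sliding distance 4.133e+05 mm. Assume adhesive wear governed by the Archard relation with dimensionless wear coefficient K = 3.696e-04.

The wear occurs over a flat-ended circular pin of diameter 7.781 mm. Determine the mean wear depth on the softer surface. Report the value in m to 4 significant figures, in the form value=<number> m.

value=9.174e-05 m

The computation holds full float precision, and intermediates appear rounded — a single final rounding to 4 significant digits.
Total distance L = 4.133e+05 mm = 413.3 m.
Hardness H = 396.7 HV × 9.807 MPa/HV = 3890 MPa = 3.890e+09 Pa.
Pin diameter d = 7.781 mm = 0.007781 m. Contact area A = π·d²/4 = π·(0.007781 m)²/4 = 4.755e-05 m².
In SI base units: W = 111.1 N, H = 3.890e+09 Pa, K = 3.696e-04.
By Archard's law, V = K·W·L/H = 3.696e-04 · 111.1 · 413.3 / 3.890e+09 = 4.362e-09 m³.
Average depth h = V/A = 4.362e-09 / 4.755e-05 = 9.174e-05 m.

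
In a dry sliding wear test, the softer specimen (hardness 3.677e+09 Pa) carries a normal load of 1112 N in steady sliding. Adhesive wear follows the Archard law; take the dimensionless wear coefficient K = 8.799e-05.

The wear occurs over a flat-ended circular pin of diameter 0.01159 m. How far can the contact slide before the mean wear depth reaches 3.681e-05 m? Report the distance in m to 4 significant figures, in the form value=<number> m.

Intermediate values are printed rounded — all arithmetic keeps full float precision, and one final rounding to four significant figures.
Contact area A = π·d²/4 = π·(0.01159 m)²/4 = 1.055e-04 m².
SI base units throughout: W = 1112 N, H = 3.677e+09 Pa, K = 8.799e-05.
Limit volume V_lim = h_lim·A = 3.681e-05 · 1.055e-04 = 3.883e-09 m³.
Inverting, life L = V_lim·H/(K·W) = 3.883e-09 · 3.677e+09 / (8.799e-05 · 1112) = 145.9 m.

value=145.9 m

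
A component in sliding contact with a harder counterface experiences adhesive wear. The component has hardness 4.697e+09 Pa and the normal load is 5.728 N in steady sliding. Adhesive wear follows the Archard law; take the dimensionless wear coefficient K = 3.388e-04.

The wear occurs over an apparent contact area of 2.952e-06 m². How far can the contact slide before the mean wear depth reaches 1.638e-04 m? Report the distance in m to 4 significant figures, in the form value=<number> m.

All working math maintains full precision. Intermediate values are shown rounded — rounded once at the end to 4 significant digits.
SI base units throughout: W = 5.728 N, H = 4.697e+09 Pa, K = 3.388e-04.
Volume at the limit: V_lim = h_lim·A = 1.638e-04 · 2.952e-06 = 4.835e-10 m³.
So the life L = V_lim·H/(K·W) = 4.835e-10 · 4.697e+09 / (3.388e-04 · 5.728) = 1170 m.

value=1170 m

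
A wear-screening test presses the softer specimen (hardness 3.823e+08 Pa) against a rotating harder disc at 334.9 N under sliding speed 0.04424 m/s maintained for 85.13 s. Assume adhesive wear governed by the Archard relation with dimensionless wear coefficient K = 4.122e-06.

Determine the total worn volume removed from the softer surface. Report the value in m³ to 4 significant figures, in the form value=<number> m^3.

All working math holds full precision; quoted intermediates are rounded, and rounded once at the end, at four significant figures.
Convert: Total distance L = v·t = 0.04424 m/s × 85.13 s = 3.766 m.
Restated in SI base units: W = 334.9 N, H = 3.823e+08 Pa, K = 4.122e-06.
Apply Archard: V = K·W·L/H = 4.122e-06 · 334.9 · 3.766 / 3.823e+08 = 1.360e-11 m³.

value=1.360e-11 m^3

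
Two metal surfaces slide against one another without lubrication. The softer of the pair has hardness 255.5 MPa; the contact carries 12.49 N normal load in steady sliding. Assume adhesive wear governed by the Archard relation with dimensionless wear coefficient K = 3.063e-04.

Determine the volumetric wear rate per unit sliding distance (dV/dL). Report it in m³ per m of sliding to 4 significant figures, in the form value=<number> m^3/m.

All working math holds full float precision. The intermediates are displayed rounded — one last rounding, at four significant digits.
Hardness H = 255.5 MPa = 2.555e+08 Pa.
Collected in SI base units: W = 12.49 N, H = 2.555e+08 Pa, K = 3.063e-04.
Rate of wear dV/dL = K·W/H: 3.063e-04 · 12.49 / 2.555e+08 = 1.497e-11 m³/m.

value=1.497e-11 m^3/m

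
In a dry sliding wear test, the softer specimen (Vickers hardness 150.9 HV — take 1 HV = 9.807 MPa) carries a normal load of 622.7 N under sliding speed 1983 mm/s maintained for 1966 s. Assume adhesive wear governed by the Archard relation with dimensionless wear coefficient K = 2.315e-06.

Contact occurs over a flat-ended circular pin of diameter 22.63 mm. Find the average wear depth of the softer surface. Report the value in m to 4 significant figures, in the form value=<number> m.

value=9.442e-06 m

Each operation runs at full float precision. The intermediates appear rounded. Rounded once at the end: 4 significant digits.
Convert: Sliding speed v = 1983 mm/s = 1.983 m/s. Sliding distance L = v·t = 1.983 m/s × 1966 s = 3899 m.
Convert: Hardness H = 150.9 HV × 9.807 MPa/HV = 1480 MPa = 1.480e+09 Pa.
Convert: Pin diameter d = 22.63 mm = 0.02263 m. Contact area A = π·d²/4 = π·(0.02263 m)²/4 = 4.022e-04 m².
Working in SI base units: W = 622.7 N, H = 1.480e+09 Pa, K = 2.315e-06.
Archard volume V = K·W·L/H = 2.315e-06 · 622.7 · 3899 / 1.480e+09 = 3.798e-09 m³.
Mean depth h = V/A = 3.798e-09 / 4.022e-04 = 9.442e-06 m.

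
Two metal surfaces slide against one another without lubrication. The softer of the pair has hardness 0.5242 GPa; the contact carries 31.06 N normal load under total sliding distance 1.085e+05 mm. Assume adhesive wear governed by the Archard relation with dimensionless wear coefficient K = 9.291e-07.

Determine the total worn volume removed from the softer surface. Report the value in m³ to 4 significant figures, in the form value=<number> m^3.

value=5.973e-12 m^3

Intermediate values are displayed rounded. The computation carries full float precision, and rounded once at the end: 4 significant digits.
The distance L = 1.085e+05 mm = 108.5 m.
Hardness H = 0.5242 GPa = 5.242e+08 Pa.
SI base units throughout: W = 31.06 N, H = 5.242e+08 Pa, K = 9.291e-07.
Archard relation: V = K·W·L/H = 9.291e-07 · 31.06 · 108.5 / 5.242e+08 = 5.973e-12 m³.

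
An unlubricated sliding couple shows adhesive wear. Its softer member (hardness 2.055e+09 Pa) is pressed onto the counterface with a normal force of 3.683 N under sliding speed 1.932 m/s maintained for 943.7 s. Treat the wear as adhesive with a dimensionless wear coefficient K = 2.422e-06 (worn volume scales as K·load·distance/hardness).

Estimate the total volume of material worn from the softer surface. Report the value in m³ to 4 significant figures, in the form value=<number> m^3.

Each operation maintains full float precision — quoted intermediates are rounded, and one final rounding: 4 significant figures.
Convert: Total distance L = v·t = 1.932 m/s × 943.7 s = 1823 m.
Expressed in SI base units: W = 3.683 N, H = 2.055e+09 Pa, K = 2.422e-06.
By Archard's law, V = K·W·L/H = 2.422e-06 · 3.683 · 1823 / 2.055e+09 = 7.914e-12 m³.

value=7.914e-12 m^3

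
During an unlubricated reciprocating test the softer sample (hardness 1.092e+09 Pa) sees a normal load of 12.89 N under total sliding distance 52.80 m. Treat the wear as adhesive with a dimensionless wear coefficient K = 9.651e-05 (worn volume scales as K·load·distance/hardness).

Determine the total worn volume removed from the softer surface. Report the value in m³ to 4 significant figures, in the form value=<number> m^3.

Each operation maintains full float precision. The intermediates are displayed rounded — a lone final rounding: four significant digits.
Restated in SI base units: W = 12.89 N, H = 1.092e+09 Pa, K = 9.651e-05.
Archard volume V = K·W·L/H = 9.651e-05 · 12.89 · 52.80 / 1.092e+09 = 6.015e-11 m³.

value=6.015e-11 m^3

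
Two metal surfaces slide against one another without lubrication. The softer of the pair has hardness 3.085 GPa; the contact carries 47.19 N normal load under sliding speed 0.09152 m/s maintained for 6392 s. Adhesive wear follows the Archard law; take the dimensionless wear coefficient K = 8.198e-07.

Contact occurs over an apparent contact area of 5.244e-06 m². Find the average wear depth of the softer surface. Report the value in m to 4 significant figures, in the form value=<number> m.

The algebra runs at full float precision. Intermediates are displayed rounded, and one final rounding to 4 significant digits.
Convert: Total distance L = v·t = 0.09152 m/s × 6392 s = 585.0 m.
Convert: Hardness H = 3.085 GPa = 3.085e+09 Pa.
In SI base units, W = 47.19 N, H = 3.085e+09 Pa, K = 8.198e-07.
Volume removed: V = K·W·L/H = 8.198e-07 · 47.19 · 585.0 / 3.085e+09 = 7.336e-12 m³.
Wear depth h = V/A = 7.336e-12 / 5.244e-06 = 1.399e-06 m.

value=1.399e-06 m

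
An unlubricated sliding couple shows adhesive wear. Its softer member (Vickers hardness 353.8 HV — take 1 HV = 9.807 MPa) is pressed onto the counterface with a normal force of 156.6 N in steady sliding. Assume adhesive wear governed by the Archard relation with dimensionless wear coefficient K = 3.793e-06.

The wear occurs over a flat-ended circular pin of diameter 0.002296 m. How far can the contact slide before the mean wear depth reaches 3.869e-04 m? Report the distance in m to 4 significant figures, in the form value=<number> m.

Intermediate values appear rounded; the algebra keeps exact precision, and a single final rounding: four significant figures.
Convert: Hardness H = 353.8 HV × 9.807 MPa/HV = 3470 MPa = 3.470e+09 Pa.
Convert: Contact area A = π·d²/4 = π·(0.002296 m)²/4 = 4.140e-06 m².
Collected in SI base units: W = 156.6 N, H = 3.470e+09 Pa, K = 3.793e-06.
Permissible volume V_lim = h_lim·A = 3.869e-04 · 4.140e-06 = 1.602e-09 m³.
Inverting, life L = V_lim·H/(K·W) = 1.602e-09 · 3.470e+09 / (3.793e-06 · 156.6) = 9357 m.

value=9357 m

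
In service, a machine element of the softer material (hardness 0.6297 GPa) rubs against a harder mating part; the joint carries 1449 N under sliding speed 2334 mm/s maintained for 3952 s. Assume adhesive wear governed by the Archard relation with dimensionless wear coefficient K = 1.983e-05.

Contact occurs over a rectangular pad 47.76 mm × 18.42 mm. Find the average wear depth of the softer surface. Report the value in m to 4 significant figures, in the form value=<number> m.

Quoted intermediates are rounded; the algebra runs at full float precision — rounded once at the end to four significant digits.
Sliding speed v = 2334 mm/s = 2.334 m/s. Distance covered L = v·t = 2.334 m/s × 3952 s = 9224 m.
Hardness H = 0.6297 GPa = 6.297e+08 Pa.
Pad sides 47.76 mm × 18.42 mm = 0.04776 m × 0.01842 m. Contact area A = 0.04776 m × 0.01842 m = 8.797e-04 m².
Working in SI base units: W = 1449 N, H = 6.297e+08 Pa, K = 1.983e-05.
Wear volume V = K·W·L/H = 1.983e-05 · 1449 · 9224 / 6.297e+08 = 4.209e-07 m³.
Depth h = V/A = 4.209e-07 / 8.797e-04 = 4.784e-04 m.

value=4.784e-04 m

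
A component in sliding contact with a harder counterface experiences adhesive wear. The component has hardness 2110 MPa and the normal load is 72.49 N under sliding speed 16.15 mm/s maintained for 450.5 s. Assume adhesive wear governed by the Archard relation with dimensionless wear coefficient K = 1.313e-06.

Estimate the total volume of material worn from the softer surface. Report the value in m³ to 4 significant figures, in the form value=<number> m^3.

value=3.282e-13 m^3

The algebra maintains full float precision — shown intermediates are rounded, and rounded just once, at four significant digits.
Convert: Sliding speed v = 16.15 mm/s = 0.01615 m/s. The distance L = v·t = 0.01615 m/s × 450.5 s = 7.276 m.
Convert: Hardness H = 2110 MPa = 2.110e+09 Pa.
Restated in SI base units: W = 72.49 N, H = 2.110e+09 Pa, K = 1.313e-06.
The Archard volume V = K·W·L/H = 1.313e-06 · 72.49 · 7.276 / 2.110e+09 = 3.282e-13 m³.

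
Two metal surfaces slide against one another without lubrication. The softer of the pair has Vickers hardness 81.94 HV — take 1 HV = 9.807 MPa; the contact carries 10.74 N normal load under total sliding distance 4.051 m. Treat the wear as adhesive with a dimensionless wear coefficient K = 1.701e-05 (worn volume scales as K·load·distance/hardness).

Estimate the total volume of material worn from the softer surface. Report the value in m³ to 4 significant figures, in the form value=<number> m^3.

value=9.210e-13 m^3

Intermediates are shown rounded; all arithmetic carries full float precision — a single final rounding: 4 significant figures.
Convert: Hardness H = 81.94 HV × 9.807 MPa/HV = 803.6 MPa = 8.036e+08 Pa.
SI base units throughout: W = 10.74 N, H = 8.036e+08 Pa, K = 1.701e-05.
Archard volume V = K·W·L/H = 1.701e-05 · 10.74 · 4.051 / 8.036e+08 = 9.210e-13 m³.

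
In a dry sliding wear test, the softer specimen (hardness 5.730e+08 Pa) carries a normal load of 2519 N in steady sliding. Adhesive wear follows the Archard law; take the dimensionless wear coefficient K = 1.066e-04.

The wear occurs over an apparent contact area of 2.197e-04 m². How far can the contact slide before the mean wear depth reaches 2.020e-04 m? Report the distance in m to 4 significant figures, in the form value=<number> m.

All arithmetic holds full float precision — intermediate values are displayed rounded — one last rounding, at 4 significant digits.
Restated in SI base units: W = 2519 N, H = 5.730e+08 Pa, K = 1.066e-04.
Allowed volume V_lim = h_lim·A = 2.020e-04 · 2.197e-04 = 4.438e-08 m³.
Life L = V_lim·H/(K·W) = 4.438e-08 · 5.730e+08 / (1.066e-04 · 2519) = 94.70 m.

value=94.70 m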